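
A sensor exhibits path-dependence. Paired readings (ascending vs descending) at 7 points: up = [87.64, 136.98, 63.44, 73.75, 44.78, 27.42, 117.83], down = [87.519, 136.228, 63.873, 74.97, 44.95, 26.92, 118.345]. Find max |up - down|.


|87.64 - 87.519| = 0.1210
|136.98 - 136.228| = 0.7520
|63.44 - 63.873| = 0.4330
|73.75 - 74.97| = 1.2200
|44.78 - 44.95| = 0.1700
|27.42 - 26.92| = 0.5000
|117.83 - 118.345| = 0.5150
hysteresis = max(diffs) = 1.2200

1.2200


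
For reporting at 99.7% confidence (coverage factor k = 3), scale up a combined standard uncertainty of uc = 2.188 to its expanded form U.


U = k * uc
U = 3 * 2.188
U = 6.5640

6.5640


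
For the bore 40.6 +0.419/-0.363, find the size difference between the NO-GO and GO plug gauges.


GO = nominal - lower_tol (smallest hole = maximum material condition)
GO = 40.6 - 0.363 = 40.237
NO-GO = nominal + upper_tol (largest hole = least material condition)
NO-GO = 40.6 + 0.419 = 41.019
spread = NO-GO - GO = 41.019 - 40.237 = 0.7820

0.7820


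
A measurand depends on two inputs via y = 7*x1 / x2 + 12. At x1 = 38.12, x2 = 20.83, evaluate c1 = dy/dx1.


y = 7*x1 / x2 + 12
dy/dx1 = 7/x2
Evaluate at x2 = 20.83: c1 = 7 / 20.83
c1 = 0.3361

0.3361


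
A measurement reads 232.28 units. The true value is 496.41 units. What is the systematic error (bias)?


Systematic error = measured - true
= 232.28 - 496.41
= -264.1300

-264.1300


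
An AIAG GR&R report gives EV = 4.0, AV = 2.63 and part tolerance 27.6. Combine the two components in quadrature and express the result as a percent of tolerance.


GRR = sqrt(EV^2 + AV^2) = sqrt(4.0^2 + 2.63^2) = 4.7871599
%GRR = GRR / tol * 100 = 4.7871599 / 27.6 * 100
%GRR = 17.3448

17.3448


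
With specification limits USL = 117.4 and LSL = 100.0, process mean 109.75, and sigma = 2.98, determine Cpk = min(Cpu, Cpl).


Cpu = (USL - mean) / (3*sigma) = (117.4 - 109.75) / (3*2.98) = 0.8557
Cpl = (mean - LSL) / (3*sigma) = (109.75 - 100.0) / (3*2.98) = 1.0906
Cpk = min(Cpu, Cpl) = 0.8557

0.8557


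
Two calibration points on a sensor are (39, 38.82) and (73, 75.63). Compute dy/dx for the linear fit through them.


slope = (y2 - y1) / (x2 - x1)
= (75.63 - 38.82) / (73 - 39)
= 36.8100 / 34
= 1.0826

1.0826


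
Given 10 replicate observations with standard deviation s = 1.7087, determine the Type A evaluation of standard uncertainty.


u_A = s / sqrt(n)
u_A = 1.7087 / sqrt(10)
u_A = 1.7087 / 3.1622777
u_A = 0.5403

0.5403


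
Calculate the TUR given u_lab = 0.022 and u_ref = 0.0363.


TUR = u_lab / u_ref
= 0.022 / 0.0363
= 0.6061

0.6061


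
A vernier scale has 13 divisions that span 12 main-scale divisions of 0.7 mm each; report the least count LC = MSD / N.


LC = MSD / n_div
= 0.7 / 13
= 0.0538

0.0538


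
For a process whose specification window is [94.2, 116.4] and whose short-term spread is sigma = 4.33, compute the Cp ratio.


Cp = (USL - LSL) / (6 * sigma)
= (116.4 - 94.2) / (6 * 4.33)
= 22.2000 / 25.9800
= 0.8545

0.8545


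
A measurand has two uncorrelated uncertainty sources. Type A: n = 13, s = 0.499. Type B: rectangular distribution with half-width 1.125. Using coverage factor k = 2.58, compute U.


u_A = s / sqrt(n) = 0.499 / sqrt(13) = 0.1383977
u_B = half_width / sqrt(3) = 1.125 / sqrt(3) = 0.64951905
uc = sqrt(u_A^2 + u_B^2) = sqrt(0.1383977^2 + 0.64951905^2) = 0.66410008
U = k * uc = 2.58 * 0.66410008
U = 1.7134

1.7134


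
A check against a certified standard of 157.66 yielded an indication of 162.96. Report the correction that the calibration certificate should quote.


Correction = standard - reading
= 157.66 - 162.96
= -5.3000

-5.3000


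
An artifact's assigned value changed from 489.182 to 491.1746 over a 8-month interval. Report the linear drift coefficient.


rate = (v2 - v1) / months
= (491.1746 - 489.182) / 8
= 1.9926 / 8
= 0.2491

0.2491


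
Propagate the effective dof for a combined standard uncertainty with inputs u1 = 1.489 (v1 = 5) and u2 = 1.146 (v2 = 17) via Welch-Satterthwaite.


uc = sqrt(u1^2 + u2^2) = sqrt(1.489^2 + 1.146^2) = 1.8789457
v_eff = uc^4 / (u1^4/v1 + u2^4/v2)
= 1.8789457^4 / (1.489^4/5 + 1.146^4/17)
= 12.463985 / 1.0845839
v_eff = 11.4920

11.4920


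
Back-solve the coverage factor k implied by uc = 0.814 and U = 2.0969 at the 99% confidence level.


k = U / uc
k = 2.0969 / 0.814
k = 2.576

2.576


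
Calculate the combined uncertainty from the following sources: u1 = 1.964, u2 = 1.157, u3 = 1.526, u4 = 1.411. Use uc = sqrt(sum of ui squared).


uc = sqrt(1.964^2 + 1.157^2 + 1.526^2 + 1.411^2)
uc = sqrt(9.515542)
uc = 3.0847

3.0847


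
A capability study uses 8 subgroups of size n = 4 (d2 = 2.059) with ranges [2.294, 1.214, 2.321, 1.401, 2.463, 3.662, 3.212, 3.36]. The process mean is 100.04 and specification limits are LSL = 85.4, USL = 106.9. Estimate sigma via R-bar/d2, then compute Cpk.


R_bar = (2.294 + 1.214 + 2.321 + 1.401 + 2.463 + 3.662 + 3.212 + 3.36) / 8 = 2.490875
sigma = R_bar / d2 = 2.490875 / 2.059 = 1.2097499
Cp = (USL - LSL)/(6*sigma) = (106.9 - 85.4)/(6*1.2097499) = 2.9620
Cpu = (106.9 - 100.04)/(3*1.2097499) = 1.8902
Cpl = (100.04 - 85.4)/(3*1.2097499) = 4.0339
Cpk = min(Cpu, Cpl) = 1.8902

1.8902


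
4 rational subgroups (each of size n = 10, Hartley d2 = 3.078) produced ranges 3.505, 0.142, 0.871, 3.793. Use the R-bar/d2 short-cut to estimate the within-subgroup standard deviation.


R_bar = (3.505 + 0.142 + 0.871 + 3.793) / 4
R_bar = 8.311 / 4 = 2.07775
sigma_hat = R_bar / d2 = 2.07775 / 3.078 = 0.6750

0.6750


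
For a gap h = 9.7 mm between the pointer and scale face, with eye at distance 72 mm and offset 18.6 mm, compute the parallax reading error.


error = h * offset / d
= 9.7 * 18.6 / 72
= 2.5058

2.5058


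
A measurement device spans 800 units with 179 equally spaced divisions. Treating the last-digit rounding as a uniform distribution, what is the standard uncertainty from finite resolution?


resolution = range / divisions
resolution = 800 / 179 = 4.4692737
u_res = resolution / (2*sqrt(3))
u_res = 4.4692737 / 3.4641016
u_res = 1.2902

1.2902


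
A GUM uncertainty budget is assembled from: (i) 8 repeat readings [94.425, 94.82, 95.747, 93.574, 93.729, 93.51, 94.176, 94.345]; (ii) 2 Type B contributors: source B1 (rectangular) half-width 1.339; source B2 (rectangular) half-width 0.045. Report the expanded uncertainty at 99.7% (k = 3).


mean = (94.425 + 94.82 + 95.747 + 93.574 + 93.729 + 93.51 + 94.176 + 94.345) / 8 = 94.29075
s = sqrt(sum((x - mean)^2)/(n-1)) = 0.74390548
u_A = s / sqrt(n) = 0.74390548 / sqrt(8) = 0.2630103
u_B1 = 1.339 / sqrt(3) = 0.77307201
u_B2 = 0.045 / sqrt(3) = 0.025980762
uc = sqrt(0.2630103^2 + 0.77307201^2 + 0.025980762^2) = 0.81700046
U = k * uc = 3 * 0.81700046
U = 2.4510

2.4510


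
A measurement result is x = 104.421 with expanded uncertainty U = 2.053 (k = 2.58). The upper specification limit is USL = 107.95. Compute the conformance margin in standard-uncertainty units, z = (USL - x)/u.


u = U / k = 2.053 / 2.58 = 0.79573643
margin = |USL - x| = |107.95 - 104.421| = 3.529
z = margin / u = 3.529 / 0.79573643
z = 4.4349

4.4349


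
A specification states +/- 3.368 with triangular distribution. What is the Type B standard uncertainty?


u_B = half_width / sqrt(6)
u_B = 3.368 / 2.4494897
u_B = 1.3750

1.3750


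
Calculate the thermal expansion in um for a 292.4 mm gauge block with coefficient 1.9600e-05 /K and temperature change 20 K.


dL = L * alpha * dT
= 292.4 * 1.9600e-05 * 20
= 0.1146208 mm
dL_um = 0.1146208 * 1000 = 114.6208 um

114.6208


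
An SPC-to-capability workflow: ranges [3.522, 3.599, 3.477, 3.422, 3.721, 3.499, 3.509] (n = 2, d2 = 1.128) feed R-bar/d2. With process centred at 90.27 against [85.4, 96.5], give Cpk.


R_bar = (3.522 + 3.599 + 3.477 + 3.422 + 3.721 + 3.499 + 3.509) / 7 = 3.5355714
sigma = R_bar / d2 = 3.5355714 / 1.128 = 3.1343718
Cp = (USL - LSL)/(6*sigma) = (96.5 - 85.4)/(6*3.1343718) = 0.5902
Cpu = (96.5 - 90.27)/(3*3.1343718) = 0.6625
Cpl = (90.27 - 85.4)/(3*3.1343718) = 0.5179
Cpk = min(Cpu, Cpl) = 0.5179

0.5179


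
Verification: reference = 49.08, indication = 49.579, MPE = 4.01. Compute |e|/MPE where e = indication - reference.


e = indication - reference = 49.579 - 49.08 = 0.4990
|e| = 0.4990
ratio = |e| / MPE = 0.4990 / 4.01
ratio = 0.1244

0.1244


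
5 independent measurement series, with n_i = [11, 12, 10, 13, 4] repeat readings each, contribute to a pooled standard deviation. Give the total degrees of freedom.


nu = sum_i (n_i - 1)
nu = ((11 - 1) + (12 - 1) + (10 - 1) + (13 - 1) + (4 - 1))
nu = 10 + 11 + 9 + 12 + 3
nu = 45

45


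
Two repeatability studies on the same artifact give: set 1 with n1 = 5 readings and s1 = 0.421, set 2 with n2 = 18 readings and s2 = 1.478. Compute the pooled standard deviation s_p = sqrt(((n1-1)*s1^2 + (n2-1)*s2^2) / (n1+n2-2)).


s_p = sqrt(((n1-1)*s1^2 + (n2-1)*s2^2) / (n1+n2-2))
numerator = (5-1)*0.421^2 + (18-1)*1.478^2 = 0.708964 + 37.136228 = 37.845192
denominator = 5 + 18 - 2 = 21
s_p^2 = 37.845192 / 21 = 1.802152
s_p = sqrt(1.802152) = 1.3424

1.3424


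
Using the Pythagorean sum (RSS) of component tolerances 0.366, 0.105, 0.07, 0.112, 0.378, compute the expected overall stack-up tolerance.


RSS = sqrt(0.366^2 + 0.105^2 + 0.07^2 + 0.112^2 + 0.378^2)
= sqrt(0.305309)
= 0.5525

0.5525


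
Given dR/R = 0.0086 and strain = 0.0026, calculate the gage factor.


GF = (dR/R) / epsilon
= 0.0086 / 0.0026
= 3.3077

3.3077


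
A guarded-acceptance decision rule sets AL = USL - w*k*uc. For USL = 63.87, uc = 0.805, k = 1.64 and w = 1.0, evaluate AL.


U = k * uc = 1.64 * 0.805 = 1.3202
guard band g = w * U = 1.0 * 1.3202 = 1.3202
AL = USL - g = 63.87 - 1.3202
AL = 62.5498

62.5498


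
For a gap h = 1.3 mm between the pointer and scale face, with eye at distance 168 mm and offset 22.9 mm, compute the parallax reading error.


error = h * offset / d
= 1.3 * 22.9 / 168
= 0.1772

0.1772


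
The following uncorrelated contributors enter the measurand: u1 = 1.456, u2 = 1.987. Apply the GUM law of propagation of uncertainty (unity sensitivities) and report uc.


uc = sqrt(1.456^2 + 1.987^2)
uc = sqrt(6.068105)
uc = 2.4634

2.4634


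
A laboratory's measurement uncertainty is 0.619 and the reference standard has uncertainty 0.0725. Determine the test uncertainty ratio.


TUR = u_lab / u_ref
= 0.619 / 0.0725
= 8.5379

8.5379


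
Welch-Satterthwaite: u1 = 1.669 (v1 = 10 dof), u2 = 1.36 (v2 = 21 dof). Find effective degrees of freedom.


uc = sqrt(u1^2 + u2^2) = sqrt(1.669^2 + 1.36^2) = 2.1529424
v_eff = uc^4 / (u1^4/v1 + u2^4/v2)
= 2.1529424^4 / (1.669^4/10 + 1.36^4/21)
= 21.484717 / 0.93884073
v_eff = 22.8843

22.8843


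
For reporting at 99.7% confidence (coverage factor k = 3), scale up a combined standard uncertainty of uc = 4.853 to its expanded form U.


U = k * uc
U = 3 * 4.853
U = 14.5590

14.5590


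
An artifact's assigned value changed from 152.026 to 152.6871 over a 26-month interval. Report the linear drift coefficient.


rate = (v2 - v1) / months
= (152.6871 - 152.026) / 26
= 0.6611 / 26
= 0.0254

0.0254


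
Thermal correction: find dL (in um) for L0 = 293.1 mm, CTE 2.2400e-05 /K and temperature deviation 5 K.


dL = L * alpha * dT
= 293.1 * 2.2400e-05 * 5
= 0.0328272 mm
dL_um = 0.0328272 * 1000 = 32.8272 um

32.8272


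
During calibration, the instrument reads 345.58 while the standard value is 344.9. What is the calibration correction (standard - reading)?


Correction = standard - reading
= 344.9 - 345.58
= -0.6800

-0.6800


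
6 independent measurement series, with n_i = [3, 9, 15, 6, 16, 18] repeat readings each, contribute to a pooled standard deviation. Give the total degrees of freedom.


nu = sum_i (n_i - 1)
nu = ((3 - 1) + (9 - 1) + (15 - 1) + (6 - 1) + (16 - 1) + (18 - 1))
nu = 2 + 8 + 14 + 5 + 15 + 17
nu = 61

61


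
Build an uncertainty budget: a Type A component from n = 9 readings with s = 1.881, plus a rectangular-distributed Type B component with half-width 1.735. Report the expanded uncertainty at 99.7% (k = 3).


u_A = s / sqrt(n) = 1.881 / sqrt(9) = 0.627
u_B = half_width / sqrt(3) = 1.735 / sqrt(3) = 1.0017027
uc = sqrt(u_A^2 + u_B^2) = sqrt(0.627^2 + 1.0017027^2) = 1.1817518
U = k * uc = 3 * 1.1817518
U = 3.5453

3.5453


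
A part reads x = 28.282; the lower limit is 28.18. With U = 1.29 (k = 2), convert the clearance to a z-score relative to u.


u = U / k = 1.29 / 2 = 0.645
margin = |LSL - x| = |28.18 - 28.282| = 0.102
z = margin / u = 0.102 / 0.645
z = 0.1581

0.1581


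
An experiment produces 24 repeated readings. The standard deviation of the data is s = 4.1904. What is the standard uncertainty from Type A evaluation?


u_A = s / sqrt(n)
u_A = 4.1904 / sqrt(24)
u_A = 4.1904 / 4.8989795
u_A = 0.8554

0.8554


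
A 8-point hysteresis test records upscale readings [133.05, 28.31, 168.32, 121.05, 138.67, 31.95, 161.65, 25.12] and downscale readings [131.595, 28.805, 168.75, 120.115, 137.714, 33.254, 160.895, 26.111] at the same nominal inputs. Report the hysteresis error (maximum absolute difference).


|133.05 - 131.595| = 1.4550
|28.31 - 28.805| = 0.4950
|168.32 - 168.75| = 0.4300
|121.05 - 120.115| = 0.9350
|138.67 - 137.714| = 0.9560
|31.95 - 33.254| = 1.3040
|161.65 - 160.895| = 0.7550
|25.12 - 26.111| = 0.9910
hysteresis = max(diffs) = 1.4550

1.4550


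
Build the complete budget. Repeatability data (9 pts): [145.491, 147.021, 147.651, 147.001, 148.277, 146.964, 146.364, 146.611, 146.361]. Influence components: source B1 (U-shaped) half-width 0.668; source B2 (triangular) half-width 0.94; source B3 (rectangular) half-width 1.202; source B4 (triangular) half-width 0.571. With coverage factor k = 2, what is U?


mean = (145.491 + 147.021 + 147.651 + 147.001 + 148.277 + 146.964 + 146.364 + 146.611 + 146.361) / 9 = 146.8601111
s = sqrt(sum((x - mean)^2)/(n-1)) = 0.80010678
u_A = s / sqrt(n) = 0.80010678 / sqrt(9) = 0.26670226
u_B1 = 0.668 / sqrt(2) = 0.47234733
u_B2 = 0.94 / sqrt(6) = 0.38375339
u_B3 = 1.202 / sqrt(3) = 0.69397502
u_B4 = 0.571 / sqrt(6) = 0.23310977
uc = sqrt(0.26670226^2 + 0.47234733^2 + 0.38375339^2 + 0.69397502^2 + 0.23310977^2) = 0.98866084
U = k * uc = 2 * 0.98866084
U = 1.9773

1.9773


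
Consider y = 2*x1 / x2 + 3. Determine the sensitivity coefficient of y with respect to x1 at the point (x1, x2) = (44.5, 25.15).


y = 2*x1 / x2 + 3
dy/dx1 = 2/x2
Evaluate at x2 = 25.15: c1 = 2 / 25.15
c1 = 0.0795

0.0795


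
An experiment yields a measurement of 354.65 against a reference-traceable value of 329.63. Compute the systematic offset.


Systematic error = measured - true
= 354.65 - 329.63
= 25.0200

25.0200


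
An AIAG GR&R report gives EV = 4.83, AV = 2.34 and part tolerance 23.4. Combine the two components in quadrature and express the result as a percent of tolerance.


GRR = sqrt(EV^2 + AV^2) = sqrt(4.83^2 + 2.34^2) = 5.3669824
%GRR = GRR / tol * 100 = 5.3669824 / 23.4 * 100
%GRR = 22.9358

22.9358


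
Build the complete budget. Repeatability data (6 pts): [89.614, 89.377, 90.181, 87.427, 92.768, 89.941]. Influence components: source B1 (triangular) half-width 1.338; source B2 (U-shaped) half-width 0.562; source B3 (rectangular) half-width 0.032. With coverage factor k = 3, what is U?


mean = (89.614 + 89.377 + 90.181 + 87.427 + 92.768 + 89.941) / 6 = 89.88466667
s = sqrt(sum((x - mean)^2)/(n-1)) = 1.7190526
u_A = s / sqrt(n) = 1.7190526 / sqrt(6) = 0.70180029
u_B1 = 1.338 / sqrt(6) = 0.54623621
u_B2 = 0.562 / sqrt(2) = 0.39739401
u_B3 = 0.032 / sqrt(3) = 0.018475209
uc = sqrt(0.70180029^2 + 0.54623621^2 + 0.39739401^2 + 0.018475209^2) = 0.97424893
U = k * uc = 3 * 0.97424893
U = 2.9227

2.9227


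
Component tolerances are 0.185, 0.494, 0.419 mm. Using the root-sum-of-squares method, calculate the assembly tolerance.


RSS = sqrt(0.185^2 + 0.494^2 + 0.419^2)
= sqrt(0.453822)
= 0.6737

0.6737


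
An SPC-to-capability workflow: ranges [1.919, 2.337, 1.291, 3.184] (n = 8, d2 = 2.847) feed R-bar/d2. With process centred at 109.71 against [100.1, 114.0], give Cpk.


R_bar = (1.919 + 2.337 + 1.291 + 3.184) / 4 = 2.18275
sigma = R_bar / d2 = 2.18275 / 2.847 = 0.76668423
Cp = (USL - LSL)/(6*sigma) = (114.0 - 100.1)/(6*0.76668423) = 3.0217
Cpu = (114.0 - 109.71)/(3*0.76668423) = 1.8652
Cpl = (109.71 - 100.1)/(3*0.76668423) = 4.1782
Cpk = min(Cpu, Cpl) = 1.8652

1.8652


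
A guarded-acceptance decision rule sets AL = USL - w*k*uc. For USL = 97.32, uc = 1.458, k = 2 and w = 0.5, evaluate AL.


U = k * uc = 2 * 1.458 = 2.916
guard band g = w * U = 0.5 * 2.916 = 1.458
AL = USL - g = 97.32 - 1.458
AL = 95.8620

95.8620


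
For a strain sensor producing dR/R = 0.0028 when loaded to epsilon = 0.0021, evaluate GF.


GF = (dR/R) / epsilon
= 0.0028 / 0.0021
= 1.3333

1.3333


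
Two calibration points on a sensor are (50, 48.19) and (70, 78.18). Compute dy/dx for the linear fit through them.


slope = (y2 - y1) / (x2 - x1)
= (78.18 - 48.19) / (70 - 50)
= 29.9900 / 20
= 1.4995

1.4995


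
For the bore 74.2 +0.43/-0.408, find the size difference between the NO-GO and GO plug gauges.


GO = nominal - lower_tol (smallest hole = maximum material condition)
GO = 74.2 - 0.408 = 73.792
NO-GO = nominal + upper_tol (largest hole = least material condition)
NO-GO = 74.2 + 0.43 = 74.63
spread = NO-GO - GO = 74.63 - 73.792 = 0.8380

0.8380


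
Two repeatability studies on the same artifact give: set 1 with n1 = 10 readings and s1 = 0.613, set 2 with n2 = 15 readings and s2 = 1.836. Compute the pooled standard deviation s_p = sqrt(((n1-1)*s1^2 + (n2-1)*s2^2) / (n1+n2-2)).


s_p = sqrt(((n1-1)*s1^2 + (n2-1)*s2^2) / (n1+n2-2))
numerator = (10-1)*0.613^2 + (15-1)*1.836^2 = 3.381921 + 47.192544 = 50.574465
denominator = 10 + 15 - 2 = 23
s_p^2 = 50.574465 / 23 = 2.1988898
s_p = sqrt(2.1988898) = 1.4829

1.4829


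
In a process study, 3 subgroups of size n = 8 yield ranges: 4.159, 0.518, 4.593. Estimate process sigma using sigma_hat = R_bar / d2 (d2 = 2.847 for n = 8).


R_bar = (4.159 + 0.518 + 4.593) / 3
R_bar = 9.27 / 3 = 3.09
sigma_hat = R_bar / d2 = 3.09 / 2.847 = 1.0854

1.0854


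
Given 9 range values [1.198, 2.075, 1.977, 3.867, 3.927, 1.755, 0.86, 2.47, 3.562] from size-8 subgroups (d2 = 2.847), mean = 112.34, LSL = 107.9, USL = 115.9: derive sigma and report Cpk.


R_bar = (1.198 + 2.075 + 1.977 + 3.867 + 3.927 + 1.755 + 0.86 + 2.47 + 3.562) / 9 = 2.4101111
sigma = R_bar / d2 = 2.4101111 / 2.847 = 0.84654412
Cp = (USL - LSL)/(6*sigma) = (115.9 - 107.9)/(6*0.84654412) = 1.5750
Cpu = (115.9 - 112.34)/(3*0.84654412) = 1.4018
Cpl = (112.34 - 107.9)/(3*0.84654412) = 1.7483
Cpk = min(Cpu, Cpl) = 1.4018

1.4018


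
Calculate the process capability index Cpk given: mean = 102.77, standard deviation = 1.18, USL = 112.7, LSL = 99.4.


Cpu = (USL - mean) / (3*sigma) = (112.7 - 102.77) / (3*1.18) = 2.8051
Cpl = (mean - LSL) / (3*sigma) = (102.77 - 99.4) / (3*1.18) = 0.9520
Cpk = min(Cpu, Cpl) = 0.9520

0.9520


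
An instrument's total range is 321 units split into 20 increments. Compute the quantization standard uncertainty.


resolution = range / divisions
resolution = 321 / 20 = 16.05
u_res = resolution / (2*sqrt(3))
u_res = 16.05 / 3.4641016
u_res = 4.6332

4.6332


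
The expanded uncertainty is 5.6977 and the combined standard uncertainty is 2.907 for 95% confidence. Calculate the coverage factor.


k = U / uc
k = 5.6977 / 2.907
k = 1.96

1.96


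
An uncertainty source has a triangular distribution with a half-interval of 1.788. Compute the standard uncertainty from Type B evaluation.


u_B = half_width / sqrt(6)
u_B = 1.788 / 2.4494897
u_B = 0.7299

0.7299


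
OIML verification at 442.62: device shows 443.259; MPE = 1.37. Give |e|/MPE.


e = indication - reference = 443.259 - 442.62 = 0.6390
|e| = 0.6390
ratio = |e| / MPE = 0.6390 / 1.37
ratio = 0.4664

0.4664


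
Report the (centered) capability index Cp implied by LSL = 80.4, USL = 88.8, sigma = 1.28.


Cp = (USL - LSL) / (6 * sigma)
= (88.8 - 80.4) / (6 * 1.28)
= 8.4000 / 7.6800
= 1.0937

1.0937


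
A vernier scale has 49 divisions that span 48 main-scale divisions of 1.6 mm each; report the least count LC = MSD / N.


LC = MSD / n_div
= 1.6 / 49
= 0.0327

0.0327


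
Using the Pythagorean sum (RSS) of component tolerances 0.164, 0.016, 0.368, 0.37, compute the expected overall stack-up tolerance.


RSS = sqrt(0.164^2 + 0.016^2 + 0.368^2 + 0.37^2)
= sqrt(0.299476)
= 0.5472

0.5472


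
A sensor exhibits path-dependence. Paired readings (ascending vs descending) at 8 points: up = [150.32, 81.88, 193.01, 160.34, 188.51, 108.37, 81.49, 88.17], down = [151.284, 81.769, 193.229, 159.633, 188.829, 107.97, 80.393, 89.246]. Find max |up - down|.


|150.32 - 151.284| = 0.9640
|81.88 - 81.769| = 0.1110
|193.01 - 193.229| = 0.2190
|160.34 - 159.633| = 0.7070
|188.51 - 188.829| = 0.3190
|108.37 - 107.97| = 0.4000
|81.49 - 80.393| = 1.0970
|88.17 - 89.246| = 1.0760
hysteresis = max(diffs) = 1.0970

1.0970


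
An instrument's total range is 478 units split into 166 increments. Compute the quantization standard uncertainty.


resolution = range / divisions
resolution = 478 / 166 = 2.8795181
u_res = resolution / (2*sqrt(3))
u_res = 2.8795181 / 3.4641016
u_res = 0.8312

0.8312


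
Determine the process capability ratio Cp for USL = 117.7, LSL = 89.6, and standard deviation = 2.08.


Cp = (USL - LSL) / (6 * sigma)
= (117.7 - 89.6) / (6 * 2.08)
= 28.1000 / 12.4800
= 2.2516

2.2516


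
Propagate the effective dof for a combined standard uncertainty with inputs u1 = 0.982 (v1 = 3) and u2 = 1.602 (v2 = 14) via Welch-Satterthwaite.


uc = sqrt(u1^2 + u2^2) = sqrt(0.982^2 + 1.602^2) = 1.8790232
v_eff = uc^4 / (u1^4/v1 + u2^4/v2)
= 1.8790232^4 / (0.982^4/3 + 1.602^4/14)
= 12.466042 / 0.78043284
v_eff = 15.9732

15.9732


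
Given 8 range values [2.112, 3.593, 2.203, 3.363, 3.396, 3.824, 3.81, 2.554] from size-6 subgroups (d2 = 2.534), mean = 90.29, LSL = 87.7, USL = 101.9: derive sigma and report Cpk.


R_bar = (2.112 + 3.593 + 2.203 + 3.363 + 3.396 + 3.824 + 3.81 + 2.554) / 8 = 3.106875
sigma = R_bar / d2 = 3.106875 / 2.534 = 1.2260754
Cp = (USL - LSL)/(6*sigma) = (101.9 - 87.7)/(6*1.2260754) = 1.9303
Cpu = (101.9 - 90.29)/(3*1.2260754) = 3.1564
Cpl = (90.29 - 87.7)/(3*1.2260754) = 0.7041
Cpk = min(Cpu, Cpl) = 0.7041

0.7041


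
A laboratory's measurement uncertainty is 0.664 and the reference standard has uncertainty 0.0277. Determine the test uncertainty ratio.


TUR = u_lab / u_ref
= 0.664 / 0.0277
= 23.9711

23.9711


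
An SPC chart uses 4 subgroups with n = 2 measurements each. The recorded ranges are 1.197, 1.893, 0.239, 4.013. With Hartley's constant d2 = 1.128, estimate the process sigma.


R_bar = (1.197 + 1.893 + 0.239 + 4.013) / 4
R_bar = 7.342 / 4 = 1.8355
sigma_hat = R_bar / d2 = 1.8355 / 1.128 = 1.6272

1.6272


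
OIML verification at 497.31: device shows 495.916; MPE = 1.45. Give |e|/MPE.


e = indication - reference = 495.916 - 497.31 = -1.3940
|e| = 1.3940
ratio = |e| / MPE = 1.3940 / 1.45
ratio = 0.9614

0.9614


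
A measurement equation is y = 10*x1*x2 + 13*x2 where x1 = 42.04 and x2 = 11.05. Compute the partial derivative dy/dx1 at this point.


y = 10*x1*x2 + 13*x2
dy/dx1 = 10*x2
Evaluate at x2 = 11.05: c1 = 10 * 11.05
c1 = 110.5000

110.5000


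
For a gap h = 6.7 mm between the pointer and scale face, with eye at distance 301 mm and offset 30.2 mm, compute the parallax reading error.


error = h * offset / d
= 6.7 * 30.2 / 301
= 0.6722

0.6722


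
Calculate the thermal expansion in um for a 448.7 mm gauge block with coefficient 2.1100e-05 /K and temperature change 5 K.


dL = L * alpha * dT
= 448.7 * 2.1100e-05 * 5
= 0.0473379 mm
dL_um = 0.0473379 * 1000 = 47.3379 um

47.3379


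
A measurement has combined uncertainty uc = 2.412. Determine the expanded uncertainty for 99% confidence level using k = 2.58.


U = k * uc
U = 2.58 * 2.412
U = 6.2230

6.2230


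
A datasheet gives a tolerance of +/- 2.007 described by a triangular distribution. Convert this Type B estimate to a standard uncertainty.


u_B = half_width / sqrt(6)
u_B = 2.007 / 2.4494897
u_B = 0.8194

0.8194


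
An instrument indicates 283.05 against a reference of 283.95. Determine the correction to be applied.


Correction = standard - reading
= 283.95 - 283.05
= 0.9000

0.9000


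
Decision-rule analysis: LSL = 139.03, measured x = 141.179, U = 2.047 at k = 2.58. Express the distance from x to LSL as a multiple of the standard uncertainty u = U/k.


u = U / k = 2.047 / 2.58 = 0.79341085
margin = |LSL - x| = |139.03 - 141.179| = 2.149
z = margin / u = 2.149 / 0.79341085
z = 2.7086

2.7086


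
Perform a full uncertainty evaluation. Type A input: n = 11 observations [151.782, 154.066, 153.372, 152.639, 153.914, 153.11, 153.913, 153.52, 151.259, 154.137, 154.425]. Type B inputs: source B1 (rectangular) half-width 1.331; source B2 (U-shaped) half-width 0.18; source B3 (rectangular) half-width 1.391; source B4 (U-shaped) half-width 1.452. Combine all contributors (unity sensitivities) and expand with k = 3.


mean = (151.782 + 154.066 + 153.372 + 152.639 + 153.914 + 153.11 + 153.913 + 153.52 + 151.259 + 154.137 + 154.425) / 11 = 153.2851818
s = sqrt(sum((x - mean)^2)/(n-1)) = 1.0148847
u_A = s / sqrt(n) = 1.0148847 / sqrt(11) = 0.30599925
u_B1 = 1.331 / sqrt(3) = 0.76845321
u_B2 = 0.18 / sqrt(2) = 0.12727922
u_B3 = 1.391 / sqrt(3) = 0.80309422
u_B4 = 1.452 / sqrt(2) = 1.026719
uc = sqrt(0.30599925^2 + 0.76845321^2 + 0.12727922^2 + 0.80309422^2 + 1.026719^2) = 1.5490217
U = k * uc = 3 * 1.5490217
U = 4.6471

4.6471


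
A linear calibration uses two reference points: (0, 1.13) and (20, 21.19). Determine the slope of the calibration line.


slope = (y2 - y1) / (x2 - x1)
= (21.19 - 1.13) / (20 - 0)
= 20.0600 / 20
= 1.0030

1.0030


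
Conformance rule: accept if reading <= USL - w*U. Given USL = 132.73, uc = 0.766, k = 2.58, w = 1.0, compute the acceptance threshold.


U = k * uc = 2.58 * 0.766 = 1.97628
guard band g = w * U = 1.0 * 1.97628 = 1.97628
AL = USL - g = 132.73 - 1.97628
AL = 130.7537

130.7537


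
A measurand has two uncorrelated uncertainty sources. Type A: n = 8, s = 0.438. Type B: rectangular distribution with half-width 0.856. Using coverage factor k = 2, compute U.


u_A = s / sqrt(n) = 0.438 / sqrt(8) = 0.15485639
u_B = half_width / sqrt(3) = 0.856 / sqrt(3) = 0.49421183
uc = sqrt(u_A^2 + u_B^2) = sqrt(0.15485639^2 + 0.49421183^2) = 0.51790524
U = k * uc = 2 * 0.51790524
U = 1.0358

1.0358


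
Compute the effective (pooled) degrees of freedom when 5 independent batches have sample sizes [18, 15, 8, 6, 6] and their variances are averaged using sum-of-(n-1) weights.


nu = sum_i (n_i - 1)
nu = ((18 - 1) + (15 - 1) + (8 - 1) + (6 - 1) + (6 - 1))
nu = 17 + 14 + 7 + 5 + 5
nu = 48

48


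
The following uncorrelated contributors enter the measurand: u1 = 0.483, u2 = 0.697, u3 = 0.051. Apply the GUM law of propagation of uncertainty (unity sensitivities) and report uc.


uc = sqrt(0.483^2 + 0.697^2 + 0.051^2)
uc = sqrt(0.721699)
uc = 0.8495

0.8495


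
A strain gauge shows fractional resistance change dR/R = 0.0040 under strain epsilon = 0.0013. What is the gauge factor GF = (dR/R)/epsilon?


GF = (dR/R) / epsilon
= 0.0040 / 0.0013
= 3.0769

3.0769


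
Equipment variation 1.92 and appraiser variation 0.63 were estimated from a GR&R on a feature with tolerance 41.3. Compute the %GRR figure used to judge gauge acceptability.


GRR = sqrt(EV^2 + AV^2) = sqrt(1.92^2 + 0.63^2) = 2.0207177
%GRR = GRR / tol * 100 = 2.0207177 / 41.3 * 100
%GRR = 4.8928

4.8928


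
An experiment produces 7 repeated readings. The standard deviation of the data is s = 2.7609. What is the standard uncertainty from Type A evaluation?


u_A = s / sqrt(n)
u_A = 2.7609 / sqrt(7)
u_A = 2.7609 / 2.6457513
u_A = 1.0435

1.0435


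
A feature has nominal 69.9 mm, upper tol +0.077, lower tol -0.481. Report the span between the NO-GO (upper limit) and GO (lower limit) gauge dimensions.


GO = nominal - lower_tol (smallest hole = maximum material condition)
GO = 69.9 - 0.481 = 69.419
NO-GO = nominal + upper_tol (largest hole = least material condition)
NO-GO = 69.9 + 0.077 = 69.977
spread = NO-GO - GO = 69.977 - 69.419 = 0.5580

0.5580


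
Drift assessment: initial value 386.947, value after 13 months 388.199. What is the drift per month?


rate = (v2 - v1) / months
= (388.199 - 386.947) / 13
= 1.2520 / 13
= 0.0963

0.0963


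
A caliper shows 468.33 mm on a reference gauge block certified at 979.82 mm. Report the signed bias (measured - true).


Systematic error = measured - true
= 468.33 - 979.82
= -511.4900

-511.4900


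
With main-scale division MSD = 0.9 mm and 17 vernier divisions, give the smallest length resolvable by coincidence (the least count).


LC = MSD / n_div
= 0.9 / 17
= 0.0529

0.0529


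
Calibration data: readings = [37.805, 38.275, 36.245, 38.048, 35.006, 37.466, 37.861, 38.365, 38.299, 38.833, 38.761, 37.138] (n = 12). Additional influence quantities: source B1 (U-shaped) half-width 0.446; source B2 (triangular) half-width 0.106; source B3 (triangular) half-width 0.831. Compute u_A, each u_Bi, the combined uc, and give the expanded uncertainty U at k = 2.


mean = (37.805 + 38.275 + 36.245 + 38.048 + 35.006 + 37.466 + 37.861 + 38.365 + 38.299 + 38.833 + 38.761 + 37.138) / 12 = 37.67516667
s = sqrt(sum((x - mean)^2)/(n-1)) = 1.1052343
u_A = s / sqrt(n) = 1.1052343 / sqrt(12) = 0.31905366
u_B1 = 0.446 / sqrt(2) = 0.31536962
u_B2 = 0.106 / sqrt(6) = 0.043274319
u_B3 = 0.831 / sqrt(6) = 0.33925433
uc = sqrt(0.31905366^2 + 0.31536962^2 + 0.043274319^2 + 0.33925433^2) = 0.56410939
U = k * uc = 2 * 0.56410939
U = 1.1282

1.1282


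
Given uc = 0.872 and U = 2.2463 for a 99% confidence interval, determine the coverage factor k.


k = U / uc
k = 2.2463 / 0.872
k = 2.576

2.576


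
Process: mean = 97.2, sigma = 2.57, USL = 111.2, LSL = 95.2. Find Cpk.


Cpu = (USL - mean) / (3*sigma) = (111.2 - 97.2) / (3*2.57) = 1.8158
Cpl = (mean - LSL) / (3*sigma) = (97.2 - 95.2) / (3*2.57) = 0.2594
Cpk = min(Cpu, Cpl) = 0.2594

0.2594


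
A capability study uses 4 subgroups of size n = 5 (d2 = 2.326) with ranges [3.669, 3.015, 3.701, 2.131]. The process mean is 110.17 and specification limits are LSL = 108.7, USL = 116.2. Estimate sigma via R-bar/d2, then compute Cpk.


R_bar = (3.669 + 3.015 + 3.701 + 2.131) / 4 = 3.129
sigma = R_bar / d2 = 3.129 / 2.326 = 1.3452279
Cp = (USL - LSL)/(6*sigma) = (116.2 - 108.7)/(6*1.3452279) = 0.9292
Cpu = (116.2 - 110.17)/(3*1.3452279) = 1.4942
Cpl = (110.17 - 108.7)/(3*1.3452279) = 0.3643
Cpk = min(Cpu, Cpl) = 0.3643

0.3643


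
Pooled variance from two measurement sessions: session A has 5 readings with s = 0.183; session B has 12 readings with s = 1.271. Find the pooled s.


s_p = sqrt(((n1-1)*s1^2 + (n2-1)*s2^2) / (n1+n2-2))
numerator = (5-1)*0.183^2 + (12-1)*1.271^2 = 0.133956 + 17.769851 = 17.903807
denominator = 5 + 12 - 2 = 15
s_p^2 = 17.903807 / 15 = 1.1935871
s_p = sqrt(1.1935871) = 1.0925

1.0925


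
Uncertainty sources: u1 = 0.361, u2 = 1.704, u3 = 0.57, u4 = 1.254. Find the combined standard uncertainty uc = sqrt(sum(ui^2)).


uc = sqrt(0.361^2 + 1.704^2 + 0.57^2 + 1.254^2)
uc = sqrt(4.931353)
uc = 2.2207

2.2207


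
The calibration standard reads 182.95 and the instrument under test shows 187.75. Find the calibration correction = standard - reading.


Correction = standard - reading
= 182.95 - 187.75
= -4.8000

-4.8000


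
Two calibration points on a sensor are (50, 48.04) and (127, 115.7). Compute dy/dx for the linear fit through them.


slope = (y2 - y1) / (x2 - x1)
= (115.7 - 48.04) / (127 - 50)
= 67.6600 / 77
= 0.8787

0.8787


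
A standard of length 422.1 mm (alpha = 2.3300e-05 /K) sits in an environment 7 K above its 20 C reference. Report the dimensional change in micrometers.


dL = L * alpha * dT
= 422.1 * 2.3300e-05 * 7
= 0.0688445 mm
dL_um = 0.0688445 * 1000 = 68.8445 um

68.8445


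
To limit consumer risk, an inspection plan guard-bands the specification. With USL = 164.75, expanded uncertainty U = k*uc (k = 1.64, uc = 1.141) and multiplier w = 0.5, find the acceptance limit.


U = k * uc = 1.64 * 1.141 = 1.87124
guard band g = w * U = 0.5 * 1.87124 = 0.93562
AL = USL - g = 164.75 - 0.93562
AL = 163.8144

163.8144


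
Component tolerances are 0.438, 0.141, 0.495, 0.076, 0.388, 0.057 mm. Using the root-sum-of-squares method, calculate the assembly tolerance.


RSS = sqrt(0.438^2 + 0.141^2 + 0.495^2 + 0.076^2 + 0.388^2 + 0.057^2)
= sqrt(0.616319)
= 0.7851

0.7851


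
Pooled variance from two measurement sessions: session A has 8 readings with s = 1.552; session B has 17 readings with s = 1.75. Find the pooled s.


s_p = sqrt(((n1-1)*s1^2 + (n2-1)*s2^2) / (n1+n2-2))
numerator = (8-1)*1.552^2 + (17-1)*1.75^2 = 16.860928 + 49 = 65.860928
denominator = 8 + 17 - 2 = 23
s_p^2 = 65.860928 / 23 = 2.8635186
s_p = sqrt(2.8635186) = 1.6922

1.6922


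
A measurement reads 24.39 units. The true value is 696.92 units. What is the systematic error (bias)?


Systematic error = measured - true
= 24.39 - 696.92
= -672.5300

-672.5300


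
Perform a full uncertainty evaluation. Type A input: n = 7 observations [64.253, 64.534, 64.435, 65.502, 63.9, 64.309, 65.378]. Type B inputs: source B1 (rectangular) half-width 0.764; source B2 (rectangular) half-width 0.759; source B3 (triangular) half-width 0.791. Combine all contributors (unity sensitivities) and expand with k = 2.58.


mean = (64.253 + 64.534 + 64.435 + 65.502 + 63.9 + 64.309 + 65.378) / 7 = 64.61585714
s = sqrt(sum((x - mean)^2)/(n-1)) = 0.59774561
u_A = s / sqrt(n) = 0.59774561 / sqrt(7) = 0.2259266
u_B1 = 0.764 / sqrt(3) = 0.44109561
u_B2 = 0.759 / sqrt(3) = 0.43820885
u_B3 = 0.791 / sqrt(6) = 0.3229244
uc = sqrt(0.2259266^2 + 0.44109561^2 + 0.43820885^2 + 0.3229244^2) = 0.73614899
U = k * uc = 2.58 * 0.73614899
U = 1.8993

1.8993


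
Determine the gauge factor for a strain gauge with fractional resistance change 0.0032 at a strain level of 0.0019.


GF = (dR/R) / epsilon
= 0.0032 / 0.0019
= 1.6842

1.6842


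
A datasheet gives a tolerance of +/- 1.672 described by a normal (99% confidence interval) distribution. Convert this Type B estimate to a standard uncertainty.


u_B = half_width / 2.576
u_B = 1.672 / 2.576
u_B = 0.6491

0.6491


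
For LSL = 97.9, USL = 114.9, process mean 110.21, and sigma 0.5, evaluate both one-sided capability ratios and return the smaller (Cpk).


Cpu = (USL - mean) / (3*sigma) = (114.9 - 110.21) / (3*0.5) = 3.1267
Cpl = (mean - LSL) / (3*sigma) = (110.21 - 97.9) / (3*0.5) = 8.2067
Cpk = min(Cpu, Cpl) = 3.1267

3.1267


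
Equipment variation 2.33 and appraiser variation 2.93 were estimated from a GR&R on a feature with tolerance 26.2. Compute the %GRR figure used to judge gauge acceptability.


GRR = sqrt(EV^2 + AV^2) = sqrt(2.33^2 + 2.93^2) = 3.743501
%GRR = GRR / tol * 100 = 3.743501 / 26.2 * 100
%GRR = 14.2882

14.2882


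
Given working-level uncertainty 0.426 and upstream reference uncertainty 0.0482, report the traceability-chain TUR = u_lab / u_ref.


TUR = u_lab / u_ref
= 0.426 / 0.0482
= 8.8382

8.8382


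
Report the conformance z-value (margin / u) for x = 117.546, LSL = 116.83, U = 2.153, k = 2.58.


u = U / k = 2.153 / 2.58 = 0.83449612
margin = |LSL - x| = |116.83 - 117.546| = 0.716
z = margin / u = 0.716 / 0.83449612
z = 0.8580

0.8580


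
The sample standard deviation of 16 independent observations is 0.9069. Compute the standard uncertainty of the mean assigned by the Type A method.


u_A = s / sqrt(n)
u_A = 0.9069 / sqrt(16)
u_A = 0.9069 / 4
u_A = 0.2267

0.2267


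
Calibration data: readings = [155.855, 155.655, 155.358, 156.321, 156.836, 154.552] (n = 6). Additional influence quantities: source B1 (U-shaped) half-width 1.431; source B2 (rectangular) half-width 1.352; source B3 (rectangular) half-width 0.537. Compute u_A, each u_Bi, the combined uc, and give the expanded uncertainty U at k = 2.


mean = (155.855 + 155.655 + 155.358 + 156.321 + 156.836 + 154.552) / 6 = 155.7628333
s = sqrt(sum((x - mean)^2)/(n-1)) = 0.78909655
u_A = s / sqrt(n) = 0.78909655 / sqrt(6) = 0.32214732
u_B1 = 1.431 / sqrt(2) = 1.0118698
u_B2 = 1.352 / sqrt(3) = 0.78057756
u_B3 = 0.537 / sqrt(3) = 0.31003709
uc = sqrt(0.32214732^2 + 1.0118698^2 + 0.78057756^2 + 0.31003709^2) = 1.3539142
U = k * uc = 2 * 1.3539142
U = 2.7078

2.7078


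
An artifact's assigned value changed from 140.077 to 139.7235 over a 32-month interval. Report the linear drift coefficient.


rate = (v2 - v1) / months
= (139.7235 - 140.077) / 32
= -0.3535 / 32
= -0.0110

-0.0110


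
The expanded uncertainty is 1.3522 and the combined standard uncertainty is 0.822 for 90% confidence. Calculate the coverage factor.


k = U / uc
k = 1.3522 / 0.822
k = 1.645

1.645


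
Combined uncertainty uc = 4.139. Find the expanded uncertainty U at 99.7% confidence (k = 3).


U = k * uc
U = 3 * 4.139
U = 12.4170

12.4170


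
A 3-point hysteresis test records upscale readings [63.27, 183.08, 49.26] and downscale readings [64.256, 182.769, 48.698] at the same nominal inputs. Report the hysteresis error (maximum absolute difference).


|63.27 - 64.256| = 0.9860
|183.08 - 182.769| = 0.3110
|49.26 - 48.698| = 0.5620
hysteresis = max(diffs) = 0.9860

0.9860


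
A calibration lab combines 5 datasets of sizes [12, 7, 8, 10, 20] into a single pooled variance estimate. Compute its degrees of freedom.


nu = sum_i (n_i - 1)
nu = ((12 - 1) + (7 - 1) + (8 - 1) + (10 - 1) + (20 - 1))
nu = 11 + 6 + 7 + 9 + 19
nu = 52

52


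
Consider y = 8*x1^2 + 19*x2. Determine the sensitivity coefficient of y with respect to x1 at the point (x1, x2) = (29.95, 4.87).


y = 8*x1^2 + 19*x2
dy/dx1 = 2*8*x1
Evaluate at x1 = 29.95: c1 = 16 * 29.95
c1 = 479.2000

479.2000


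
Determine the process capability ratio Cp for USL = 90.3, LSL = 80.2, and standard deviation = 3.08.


Cp = (USL - LSL) / (6 * sigma)
= (90.3 - 80.2) / (6 * 3.08)
= 10.1000 / 18.4800
= 0.5465

0.5465


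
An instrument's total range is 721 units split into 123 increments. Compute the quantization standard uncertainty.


resolution = range / divisions
resolution = 721 / 123 = 5.8617886
u_res = resolution / (2*sqrt(3))
u_res = 5.8617886 / 3.4641016
u_res = 1.6922

1.6922


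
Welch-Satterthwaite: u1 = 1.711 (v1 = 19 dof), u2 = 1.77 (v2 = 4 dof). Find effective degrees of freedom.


uc = sqrt(u1^2 + u2^2) = sqrt(1.711^2 + 1.77^2) = 2.4617922
v_eff = uc^4 / (u1^4/v1 + u2^4/v2)
= 2.4617922^4 / (1.711^4/19 + 1.77^4/4)
= 36.728701 / 2.9048382
v_eff = 12.6440

12.6440


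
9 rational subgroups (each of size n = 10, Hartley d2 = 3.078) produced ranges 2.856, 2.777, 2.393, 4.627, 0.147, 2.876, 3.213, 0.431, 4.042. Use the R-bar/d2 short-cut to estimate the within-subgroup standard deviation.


R_bar = (2.856 + 2.777 + 2.393 + 4.627 + 0.147 + 2.876 + 3.213 + 0.431 + 4.042) / 9
R_bar = 23.362 / 9 = 2.5957778
sigma_hat = R_bar / d2 = 2.5957778 / 3.078 = 0.8433

0.8433


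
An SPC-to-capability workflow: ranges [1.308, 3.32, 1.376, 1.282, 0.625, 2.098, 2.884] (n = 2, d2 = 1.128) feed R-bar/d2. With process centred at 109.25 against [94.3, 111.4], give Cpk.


R_bar = (1.308 + 3.32 + 1.376 + 1.282 + 0.625 + 2.098 + 2.884) / 7 = 1.8418571
sigma = R_bar / d2 = 1.8418571 / 1.128 = 1.632852
Cp = (USL - LSL)/(6*sigma) = (111.4 - 94.3)/(6*1.632852) = 1.7454
Cpu = (111.4 - 109.25)/(3*1.632852) = 0.4389
Cpl = (109.25 - 94.3)/(3*1.632852) = 3.0519
Cpk = min(Cpu, Cpl) = 0.4389

0.4389


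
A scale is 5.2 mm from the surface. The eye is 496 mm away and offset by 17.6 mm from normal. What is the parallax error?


error = h * offset / d
= 5.2 * 17.6 / 496
= 0.1845

0.1845
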